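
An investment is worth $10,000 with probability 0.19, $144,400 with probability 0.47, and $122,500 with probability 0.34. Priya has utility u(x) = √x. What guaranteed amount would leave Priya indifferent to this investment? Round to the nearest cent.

E[u] = 0.19·√10000 + 0.47·√144400 + 0.34·√122500 = 0.19·100 + 0.47·380 + 0.34·350 = 316.6
CE = (316.6)² = 100235.56

$100,235.56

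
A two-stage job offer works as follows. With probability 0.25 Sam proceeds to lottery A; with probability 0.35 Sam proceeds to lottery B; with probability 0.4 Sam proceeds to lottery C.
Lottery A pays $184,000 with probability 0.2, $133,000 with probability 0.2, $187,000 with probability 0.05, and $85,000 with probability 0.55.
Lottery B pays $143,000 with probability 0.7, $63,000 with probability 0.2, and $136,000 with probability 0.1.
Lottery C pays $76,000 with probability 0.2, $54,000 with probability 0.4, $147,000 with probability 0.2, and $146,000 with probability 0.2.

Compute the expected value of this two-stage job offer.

$112,240

EV(A) = 0.2 × 184000 + 0.2 × 133000 + 0.05 × 187000 + 0.55 × 85000 = 36800 + 26600 + 9350 + 46750 = 119500
EV(B) = 0.7 × 143000 + 0.2 × 63000 + 0.1 × 136000 = 100100 + 12600 + 13600 = 126300
EV(C) = 0.2 × 76000 + 0.4 × 54000 + 0.2 × 147000 + 0.2 × 146000 = 15200 + 21600 + 29400 + 29200 = 95400
Overall = 0.25 × 119500 + 0.35 × 126300 + 0.4 × 95400 = 29875 + 44205 + 38160 = 112240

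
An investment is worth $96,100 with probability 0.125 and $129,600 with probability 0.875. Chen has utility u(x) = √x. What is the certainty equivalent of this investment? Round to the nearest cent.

$125,139.06

E[u] = 0.125·√96100 + 0.875·√129600 = 0.125·310 + 0.875·360 = 353.75
CE = (353.75)² = 125139.0625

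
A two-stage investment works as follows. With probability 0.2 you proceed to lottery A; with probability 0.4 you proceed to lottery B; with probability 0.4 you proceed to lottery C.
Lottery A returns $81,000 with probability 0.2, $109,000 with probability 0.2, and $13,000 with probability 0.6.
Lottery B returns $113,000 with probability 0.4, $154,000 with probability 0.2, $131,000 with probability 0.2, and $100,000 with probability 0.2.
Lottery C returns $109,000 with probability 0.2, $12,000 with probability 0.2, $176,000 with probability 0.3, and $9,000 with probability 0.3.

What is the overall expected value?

EV(A) = 0.2 × 81000 + 0.2 × 109000 + 0.6 × 13000 = 16200 + 21800 + 7800 = 45800
EV(B) = 0.4 × 113000 + 0.2 × 154000 + 0.2 × 131000 + 0.2 × 100000 = 45200 + 30800 + 26200 + 20000 = 122200
EV(C) = 0.2 × 109000 + 0.2 × 12000 + 0.3 × 176000 + 0.3 × 9000 = 21800 + 2400 + 52800 + 2700 = 79700
Overall = 0.2 × 45800 + 0.4 × 122200 + 0.4 × 79700 = 9160 + 48880 + 31880 = 89920

$89,920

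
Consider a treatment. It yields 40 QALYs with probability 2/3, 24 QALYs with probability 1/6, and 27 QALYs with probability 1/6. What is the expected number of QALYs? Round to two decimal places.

EV = 2/3 × 40 + 1/6 × 24 + 1/6 × 27 = 26.6667 + 4 + 4.5 = 35.1667

35.17 QALYs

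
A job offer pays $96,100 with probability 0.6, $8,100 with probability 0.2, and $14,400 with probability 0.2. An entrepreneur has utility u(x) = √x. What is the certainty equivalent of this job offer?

$51,984

E[u] = 0.6·√96100 + 0.2·√8100 + 0.2·√14400 = 0.6·310 + 0.2·90 + 0.2·120 = 228
CE = (228)² = 51984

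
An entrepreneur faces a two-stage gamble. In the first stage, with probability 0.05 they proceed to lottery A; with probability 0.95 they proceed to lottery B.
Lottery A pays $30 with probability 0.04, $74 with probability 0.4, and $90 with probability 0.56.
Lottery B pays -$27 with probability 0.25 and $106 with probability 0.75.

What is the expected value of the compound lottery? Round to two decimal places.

$73.17

EV(A) = 0.04 × 30 + 0.4 × 74 + 0.56 × 90 = 1.2 + 29.6 + 50.4 = 81.2
EV(B) = 0.25 × (-27) + 0.75 × 106 = -6.75 + 79.5 = 72.75
Overall = 0.05 × 81.2 + 0.95 × 72.75 = 4.06 + 69.1125 = 73.1725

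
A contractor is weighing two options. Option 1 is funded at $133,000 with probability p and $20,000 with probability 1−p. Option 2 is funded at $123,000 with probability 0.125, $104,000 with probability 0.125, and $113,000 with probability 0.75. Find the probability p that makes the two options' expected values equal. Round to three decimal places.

EV(Option 2) = 0.125 × 123000 + 0.125 × 104000 + 0.75 × 113000 = 15375 + 13000 + 84750 = 113125
p·133000 + (1−p)·20000 = 113125
113000p + 20000 = 113125
p = (113125 − 20000) / 113000

p = 0.824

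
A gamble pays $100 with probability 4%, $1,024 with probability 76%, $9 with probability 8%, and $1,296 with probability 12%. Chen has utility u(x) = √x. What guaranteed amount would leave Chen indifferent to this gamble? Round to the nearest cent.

E[u] = 0.04·√100 + 0.76·√1024 + 0.08·√9 + 0.12·√1296 = 0.04·10 + 0.76·32 + 0.08·3 + 0.12·36 = 29.28
CE = (29.28)² = 857.3184

$857.32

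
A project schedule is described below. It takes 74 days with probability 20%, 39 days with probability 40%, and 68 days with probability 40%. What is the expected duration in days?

57.6 days

EV = 0.2 × 74 + 0.4 × 39 + 0.4 × 68 = 14.8 + 15.6 + 27.2 = 57.6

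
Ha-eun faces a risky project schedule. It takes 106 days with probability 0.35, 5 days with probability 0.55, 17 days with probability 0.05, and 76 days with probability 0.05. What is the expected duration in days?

44.5 days

EV = 0.35 × 106 + 0.55 × 5 + 0.05 × 17 + 0.05 × 76 = 37.1 + 2.75 + 0.85 + 3.8 = 44.5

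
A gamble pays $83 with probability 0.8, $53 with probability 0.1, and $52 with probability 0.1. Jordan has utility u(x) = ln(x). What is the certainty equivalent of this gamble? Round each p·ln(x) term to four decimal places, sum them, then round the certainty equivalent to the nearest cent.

$75.73

E[u] = 0.8·ln(83) + 0.1·ln(53) + 0.1·ln(52) = 3.5351 + 0.3970 + 0.3951 = 4.3272
CE = e^4.3272 ≈ 75.73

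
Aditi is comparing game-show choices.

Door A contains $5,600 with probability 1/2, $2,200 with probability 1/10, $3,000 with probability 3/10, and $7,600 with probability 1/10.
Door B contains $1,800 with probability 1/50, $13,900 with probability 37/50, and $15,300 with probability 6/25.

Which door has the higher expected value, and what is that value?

Door A = 1/2 × 5600 + 1/10 × 2200 + 3/10 × 3000 + 1/10 × 7600 = 2800 + 220 + 900 + 760 = 4680
Door B = 1/50 × 1800 + 37/50 × 13900 + 6/25 × 15300 = 36 + 10286 + 3672 = 13994

Door B ($13,994)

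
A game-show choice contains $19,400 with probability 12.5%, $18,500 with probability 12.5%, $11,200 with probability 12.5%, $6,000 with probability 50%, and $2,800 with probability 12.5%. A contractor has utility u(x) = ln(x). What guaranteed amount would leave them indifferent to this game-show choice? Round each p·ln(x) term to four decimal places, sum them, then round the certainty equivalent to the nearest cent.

E[u] = 0.125·ln(19400) + 0.125·ln(18500) + 0.125·ln(11200) + 0.5·ln(6000) + 0.125·ln(2800) = 1.2341 + 1.2282 + 1.1655 + 4.3498 + 0.9922 = 8.9698
CE = e^8.9698 ≈ 7862.03

$7,862.03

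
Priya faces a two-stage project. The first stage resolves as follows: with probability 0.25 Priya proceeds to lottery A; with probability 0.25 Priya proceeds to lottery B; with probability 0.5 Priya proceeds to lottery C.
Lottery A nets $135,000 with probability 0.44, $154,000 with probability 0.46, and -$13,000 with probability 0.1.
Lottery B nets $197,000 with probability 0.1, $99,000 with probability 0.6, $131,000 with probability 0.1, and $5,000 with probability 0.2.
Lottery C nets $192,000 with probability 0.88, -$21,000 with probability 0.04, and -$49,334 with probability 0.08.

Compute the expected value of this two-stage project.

$137,621.64

EV(A) = 0.44 × 135000 + 0.46 × 154000 + 0.1 × (-13000) = 59400 + 70840 − 1300 = 128940
EV(B) = 0.1 × 197000 + 0.6 × 99000 + 0.1 × 131000 + 0.2 × 5000 = 19700 + 59400 + 13100 + 1000 = 93200
EV(C) = 0.88 × 192000 + 0.04 × (-21000) + 0.08 × (-49334) = 168960 − 840 − 3946.72 = 164173.28
Overall = 0.25 × 128940 + 0.25 × 93200 + 0.5 × 164173.28 = 32235 + 23300 + 82086.64 = 137621.64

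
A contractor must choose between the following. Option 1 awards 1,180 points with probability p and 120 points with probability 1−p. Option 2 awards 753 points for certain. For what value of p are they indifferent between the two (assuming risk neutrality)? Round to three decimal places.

p = 0.597

p·1180 + (1−p)·120 = 753
1060p + 120 = 753
p = (753 − 120) / 1060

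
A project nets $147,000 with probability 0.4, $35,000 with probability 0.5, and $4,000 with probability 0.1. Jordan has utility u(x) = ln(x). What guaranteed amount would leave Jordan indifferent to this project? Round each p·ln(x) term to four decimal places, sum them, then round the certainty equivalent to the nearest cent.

$50,026.09

E[u] = 0.4·ln(147000) + 0.5·ln(35000) + 0.1·ln(4000) = 4.7593 + 5.2316 + 0.8294 = 10.8203
CE = e^10.8203 ≈ 50026.09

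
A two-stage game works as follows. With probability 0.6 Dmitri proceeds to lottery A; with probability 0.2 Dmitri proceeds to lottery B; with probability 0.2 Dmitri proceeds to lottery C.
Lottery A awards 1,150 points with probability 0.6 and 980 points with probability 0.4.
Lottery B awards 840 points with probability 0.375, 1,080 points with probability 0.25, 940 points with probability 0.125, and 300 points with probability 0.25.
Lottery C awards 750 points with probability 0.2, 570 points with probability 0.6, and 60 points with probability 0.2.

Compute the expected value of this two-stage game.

EV(A) = 0.6 × 1150 + 0.4 × 980 = 690 + 392 = 1082
EV(B) = 0.375 × 840 + 0.25 × 1080 + 0.125 × 940 + 0.25 × 300 = 315 + 270 + 117.5 + 75 = 777.5
EV(C) = 0.2 × 750 + 0.6 × 570 + 0.2 × 60 = 150 + 342 + 12 = 504
Overall = 0.6 × 1082 + 0.2 × 777.5 + 0.2 × 504 = 649.2 + 155.5 + 100.8 = 905.5

905.5 points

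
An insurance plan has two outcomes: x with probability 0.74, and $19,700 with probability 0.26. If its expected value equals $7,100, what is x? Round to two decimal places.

x = $2,672.97

0.74·x + 0.26·19700 = 7100
0.74·x = 7100 − 5122 = 1978
x = 1978 / 0.74 = 2672.9730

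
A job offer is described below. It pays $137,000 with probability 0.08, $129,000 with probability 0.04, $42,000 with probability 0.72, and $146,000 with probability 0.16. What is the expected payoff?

EV = 0.08 × 137000 + 0.04 × 129000 + 0.72 × 42000 + 0.16 × 146000 = 10960 + 5160 + 30240 + 23360 = 69720

$69,720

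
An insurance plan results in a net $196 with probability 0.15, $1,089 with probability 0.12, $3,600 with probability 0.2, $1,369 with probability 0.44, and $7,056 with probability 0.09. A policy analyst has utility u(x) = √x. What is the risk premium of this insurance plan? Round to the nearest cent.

$361.87

E[u] = 0.15·√196 + 0.12·√1089 + 0.2·√3600 + 0.44·√1369 + 0.09·√7056 = 0.15·14 + 0.12·33 + 0.2·60 + 0.44·37 + 0.09·84 = 41.9
CE = (41.9)² = 1755.61
Risk premium = EV − CE = 2117.48 − 1755.61 = 361.87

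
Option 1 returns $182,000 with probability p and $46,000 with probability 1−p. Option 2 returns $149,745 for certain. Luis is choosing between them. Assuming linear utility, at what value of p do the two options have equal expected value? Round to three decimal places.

p·182000 + (1−p)·46000 = 149745
136000p + 46000 = 149745
p = (149745 − 46000) / 136000

p = 0.763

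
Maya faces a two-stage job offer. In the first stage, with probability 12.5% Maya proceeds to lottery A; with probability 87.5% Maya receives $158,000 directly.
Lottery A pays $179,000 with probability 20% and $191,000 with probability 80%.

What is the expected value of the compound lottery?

EV(A) = 0.2 × 179000 + 0.8 × 191000 = 35800 + 152800 = 188600
Branch B: 158000 (certain)
Overall = 0.125 × 188600 + 0.875 × 158000 = 23575 + 138250 = 161825

$161,825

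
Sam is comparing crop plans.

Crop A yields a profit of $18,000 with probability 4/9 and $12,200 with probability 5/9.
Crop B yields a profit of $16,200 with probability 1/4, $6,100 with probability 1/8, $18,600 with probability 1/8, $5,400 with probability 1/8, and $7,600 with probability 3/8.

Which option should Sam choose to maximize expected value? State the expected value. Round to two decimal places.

Crop A ($14,777.78)

Crop A = 4/9 × 18000 + 5/9 × 12200 = 8000 + 6777.7778 = 14777.7778
Crop B = 1/4 × 16200 + 1/8 × 6100 + 1/8 × 18600 + 1/8 × 5400 + 3/8 × 7600 = 4050 + 762.5 + 2325 + 675 + 2850 = 10662.5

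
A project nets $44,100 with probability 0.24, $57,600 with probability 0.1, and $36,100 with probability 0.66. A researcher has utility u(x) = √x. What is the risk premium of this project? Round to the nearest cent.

$249.96

E[u] = 0.24·√44100 + 0.1·√57600 + 0.66·√36100 = 0.24·210 + 0.1·240 + 0.66·190 = 199.8
CE = (199.8)² = 39920.04
Risk premium = EV − CE = 40170 − 39920.04 = 249.96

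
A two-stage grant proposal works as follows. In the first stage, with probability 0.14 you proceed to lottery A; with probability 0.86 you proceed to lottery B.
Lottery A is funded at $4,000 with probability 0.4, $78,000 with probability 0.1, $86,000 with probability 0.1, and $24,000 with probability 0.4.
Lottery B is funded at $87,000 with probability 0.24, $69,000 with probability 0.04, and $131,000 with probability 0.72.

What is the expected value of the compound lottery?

EV(A) = 0.4 × 4000 + 0.1 × 78000 + 0.1 × 86000 + 0.4 × 24000 = 1600 + 7800 + 8600 + 9600 = 27600
EV(B) = 0.24 × 87000 + 0.04 × 69000 + 0.72 × 131000 = 20880 + 2760 + 94320 = 117960
Overall = 0.14 × 27600 + 0.86 × 117960 = 3864 + 101445.6 = 105309.6

$105,309.60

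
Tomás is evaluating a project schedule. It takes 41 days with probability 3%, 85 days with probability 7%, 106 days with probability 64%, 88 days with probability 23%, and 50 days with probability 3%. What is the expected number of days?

96.76 days

EV = 0.03 × 41 + 0.07 × 85 + 0.64 × 106 + 0.23 × 88 + 0.03 × 50 = 1.23 + 5.95 + 67.84 + 20.24 + 1.5 = 96.76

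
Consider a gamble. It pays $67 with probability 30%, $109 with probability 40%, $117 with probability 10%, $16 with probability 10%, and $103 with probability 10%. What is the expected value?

$87.30

EV = 0.3 × 67 + 0.4 × 109 + 0.1 × 117 + 0.1 × 16 + 0.1 × 103 = 20.1 + 43.6 + 11.7 + 1.6 + 10.3 = 87.3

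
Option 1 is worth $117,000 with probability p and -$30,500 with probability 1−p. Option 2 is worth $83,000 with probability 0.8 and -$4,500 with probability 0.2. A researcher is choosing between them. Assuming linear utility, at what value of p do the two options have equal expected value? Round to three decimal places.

p = 0.651

EV(Option 2) = 0.8 × 83000 + 0.2 × (-4500) = 66400 − 900 = 65500
p·117000 + (1−p)·(-30500) = 65500
147500p − 30500 = 65500
p = (65500 + 30500) / 147500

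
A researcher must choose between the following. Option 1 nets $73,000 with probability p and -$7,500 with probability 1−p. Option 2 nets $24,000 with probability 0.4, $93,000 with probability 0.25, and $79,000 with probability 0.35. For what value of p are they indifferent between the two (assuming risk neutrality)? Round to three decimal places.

p = 0.845

EV(Option 2) = 0.4 × 24000 + 0.25 × 93000 + 0.35 × 79000 = 9600 + 23250 + 27650 = 60500
p·73000 + (1−p)·(-7500) = 60500
80500p − 7500 = 60500
p = (60500 + 7500) / 80500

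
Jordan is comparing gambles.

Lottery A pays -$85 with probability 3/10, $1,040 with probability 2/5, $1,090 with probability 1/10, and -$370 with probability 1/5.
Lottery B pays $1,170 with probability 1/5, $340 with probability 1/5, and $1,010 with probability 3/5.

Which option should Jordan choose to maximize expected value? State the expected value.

Lottery B ($908)

Lottery A = 3/10 × (-85) + 2/5 × 1040 + 1/10 × 1090 + 1/5 × (-370) = -25.5 + 416 + 109 − 74 = 425.5
Lottery B = 1/5 × 1170 + 1/5 × 340 + 3/5 × 1010 = 234 + 68 + 606 = 908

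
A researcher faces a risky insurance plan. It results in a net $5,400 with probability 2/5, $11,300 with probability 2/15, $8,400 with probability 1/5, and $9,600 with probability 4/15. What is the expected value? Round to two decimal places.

EV = 2/5 × 5400 + 2/15 × 11300 + 1/5 × 8400 + 4/15 × 9600 = 2160 + 1506.6667 + 1680 + 2560 = 7906.6667

$7,906.67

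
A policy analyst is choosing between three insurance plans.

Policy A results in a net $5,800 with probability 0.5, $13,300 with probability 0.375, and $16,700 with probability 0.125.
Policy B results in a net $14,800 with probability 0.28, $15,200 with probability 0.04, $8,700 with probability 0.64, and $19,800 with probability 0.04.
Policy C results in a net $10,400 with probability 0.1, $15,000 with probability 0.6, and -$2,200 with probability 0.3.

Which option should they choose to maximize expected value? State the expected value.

Policy A = 0.5 × 5800 + 0.375 × 13300 + 0.125 × 16700 = 2900 + 4987.5 + 2087.5 = 9975
Policy B = 0.28 × 14800 + 0.04 × 15200 + 0.64 × 8700 + 0.04 × 19800 = 4144 + 608 + 5568 + 792 = 11112
Policy C = 0.1 × 10400 + 0.6 × 15000 + 0.3 × (-2200) = 1040 + 9000 − 660 = 9380

Policy B ($11,112)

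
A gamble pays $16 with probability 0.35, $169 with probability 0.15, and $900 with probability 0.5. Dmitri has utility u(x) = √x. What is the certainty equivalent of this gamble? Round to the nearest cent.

E[u] = 0.35·√16 + 0.15·√169 + 0.5·√900 = 0.35·4 + 0.15·13 + 0.5·30 = 18.35
CE = (18.35)² = 336.7225

$336.72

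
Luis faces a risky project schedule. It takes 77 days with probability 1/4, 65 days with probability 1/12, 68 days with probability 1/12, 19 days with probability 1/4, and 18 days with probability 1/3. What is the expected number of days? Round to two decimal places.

41.08 days

EV = 1/4 × 77 + 1/12 × 65 + 1/12 × 68 + 1/4 × 19 + 1/3 × 18 = 19.25 + 5.4167 + 5.6667 + 4.75 + 6 = 41.0833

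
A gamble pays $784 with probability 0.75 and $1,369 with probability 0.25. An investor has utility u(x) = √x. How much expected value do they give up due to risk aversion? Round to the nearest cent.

$15.19

E[u] = 0.75·√784 + 0.25·√1369 = 0.75·28 + 0.25·37 = 30.25
CE = (30.25)² = 915.0625
Risk premium = EV − CE = 930.25 − 915.0625 = 15.1875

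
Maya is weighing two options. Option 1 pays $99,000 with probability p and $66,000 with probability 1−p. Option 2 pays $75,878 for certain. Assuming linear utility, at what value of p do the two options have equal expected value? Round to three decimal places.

p·99000 + (1−p)·66000 = 75878
33000p + 66000 = 75878
p = (75878 − 66000) / 33000

p = 0.299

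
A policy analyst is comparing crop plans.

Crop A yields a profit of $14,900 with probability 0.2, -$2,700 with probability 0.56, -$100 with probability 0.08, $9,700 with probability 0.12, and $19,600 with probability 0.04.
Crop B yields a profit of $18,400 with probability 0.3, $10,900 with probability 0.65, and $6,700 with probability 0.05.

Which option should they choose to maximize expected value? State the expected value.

Crop B ($12,940)

Crop A = 0.2 × 14900 + 0.56 × (-2700) + 0.08 × (-100) + 0.12 × 9700 + 0.04 × 19600 = 2980 − 1512 − 8 + 1164 + 784 = 3408
Crop B = 0.3 × 18400 + 0.65 × 10900 + 0.05 × 6700 = 5520 + 7085 + 335 = 12940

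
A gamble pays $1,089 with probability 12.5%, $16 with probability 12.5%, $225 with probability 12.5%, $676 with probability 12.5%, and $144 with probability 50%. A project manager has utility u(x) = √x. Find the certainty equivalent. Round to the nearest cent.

E[u] = 0.125·√1089 + 0.125·√16 + 0.125·√225 + 0.125·√676 + 0.5·√144 = 0.125·33 + 0.125·4 + 0.125·15 + 0.125·26 + 0.5·12 = 15.75
CE = (15.75)² = 248.0625

$248.06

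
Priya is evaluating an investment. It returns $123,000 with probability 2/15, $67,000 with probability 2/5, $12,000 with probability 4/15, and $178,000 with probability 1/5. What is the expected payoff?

EV = 2/15 × 123000 + 2/5 × 67000 + 4/15 × 12000 + 1/5 × 178000 = 16400 + 26800 + 3200 + 35600 = 82000

$82,000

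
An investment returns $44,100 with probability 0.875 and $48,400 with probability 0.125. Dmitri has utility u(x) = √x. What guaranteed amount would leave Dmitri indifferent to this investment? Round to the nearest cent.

$44,626.56

E[u] = 0.875·√44100 + 0.125·√48400 = 0.875·210 + 0.125·220 = 211.25
CE = (211.25)² = 44626.5625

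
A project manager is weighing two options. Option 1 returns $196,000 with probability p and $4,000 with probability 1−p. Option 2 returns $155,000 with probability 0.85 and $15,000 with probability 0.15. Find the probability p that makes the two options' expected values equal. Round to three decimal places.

EV(Option 2) = 0.85 × 155000 + 0.15 × 15000 = 131750 + 2250 = 134000
p·196000 + (1−p)·4000 = 134000
192000p + 4000 = 134000
p = (134000 − 4000) / 192000

p = 0.677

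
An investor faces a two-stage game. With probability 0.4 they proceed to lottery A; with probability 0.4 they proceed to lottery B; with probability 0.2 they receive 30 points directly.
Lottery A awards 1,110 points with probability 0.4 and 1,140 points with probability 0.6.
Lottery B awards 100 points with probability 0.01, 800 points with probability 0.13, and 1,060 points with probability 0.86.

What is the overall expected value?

EV(A) = 0.4 × 1110 + 0.6 × 1140 = 444 + 684 = 1128
EV(B) = 0.01 × 100 + 0.13 × 800 + 0.86 × 1060 = 1 + 104 + 911.6 = 1016.6
Branch C: 30 (certain)
Overall = 0.4 × 1128 + 0.4 × 1016.6 + 0.2 × 30 = 451.2 + 406.64 + 6 = 863.84

863.84 points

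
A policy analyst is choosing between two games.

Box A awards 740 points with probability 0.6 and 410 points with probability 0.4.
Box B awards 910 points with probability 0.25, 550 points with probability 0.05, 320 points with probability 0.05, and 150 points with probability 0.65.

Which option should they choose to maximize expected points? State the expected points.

Box A = 0.6 × 740 + 0.4 × 410 = 444 + 164 = 608
Box B = 0.25 × 910 + 0.05 × 550 + 0.05 × 320 + 0.65 × 150 = 227.5 + 27.5 + 16 + 97.5 = 368.5

Box A (608 points)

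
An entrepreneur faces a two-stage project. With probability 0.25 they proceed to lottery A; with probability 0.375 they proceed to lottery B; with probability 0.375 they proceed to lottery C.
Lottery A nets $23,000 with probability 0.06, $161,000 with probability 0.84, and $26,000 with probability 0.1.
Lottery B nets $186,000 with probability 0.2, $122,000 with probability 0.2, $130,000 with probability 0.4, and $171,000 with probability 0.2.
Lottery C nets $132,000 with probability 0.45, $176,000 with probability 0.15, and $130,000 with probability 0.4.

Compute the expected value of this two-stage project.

EV(A) = 0.06 × 23000 + 0.84 × 161000 + 0.1 × 26000 = 1380 + 135240 + 2600 = 139220
EV(B) = 0.2 × 186000 + 0.2 × 122000 + 0.4 × 130000 + 0.2 × 171000 = 37200 + 24400 + 52000 + 34200 = 147800
EV(C) = 0.45 × 132000 + 0.15 × 176000 + 0.4 × 130000 = 59400 + 26400 + 52000 = 137800
Overall = 0.25 × 139220 + 0.375 × 147800 + 0.375 × 137800 = 34805 + 55425 + 51675 = 141905

$141,905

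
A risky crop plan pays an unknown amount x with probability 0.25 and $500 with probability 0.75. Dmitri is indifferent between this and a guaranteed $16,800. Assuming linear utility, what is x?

0.25·x + 0.75·500 = 16800
0.25·x = 16800 − 375 = 16425
x = 16425 / 0.25 = 65700

x = $65,700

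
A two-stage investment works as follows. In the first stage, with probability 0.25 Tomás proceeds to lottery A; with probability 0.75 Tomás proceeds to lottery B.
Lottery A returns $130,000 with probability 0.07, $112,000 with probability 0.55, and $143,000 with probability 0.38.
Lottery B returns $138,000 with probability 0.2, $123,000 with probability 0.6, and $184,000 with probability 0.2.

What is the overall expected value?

$134,910

EV(A) = 0.07 × 130000 + 0.55 × 112000 + 0.38 × 143000 = 9100 + 61600 + 54340 = 125040
EV(B) = 0.2 × 138000 + 0.6 × 123000 + 0.2 × 184000 = 27600 + 73800 + 36800 = 138200
Overall = 0.25 × 125040 + 0.75 × 138200 = 31260 + 103650 = 134910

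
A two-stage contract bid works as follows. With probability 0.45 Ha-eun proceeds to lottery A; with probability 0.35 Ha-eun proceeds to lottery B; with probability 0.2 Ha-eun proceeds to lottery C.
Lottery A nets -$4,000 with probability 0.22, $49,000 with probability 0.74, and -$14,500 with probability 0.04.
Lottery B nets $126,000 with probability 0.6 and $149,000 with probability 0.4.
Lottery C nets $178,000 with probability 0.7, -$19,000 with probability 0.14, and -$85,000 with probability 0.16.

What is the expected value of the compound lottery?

EV(A) = 0.22 × (-4000) + 0.74 × 49000 + 0.04 × (-14500) = -880 + 36260 − 580 = 34800
EV(B) = 0.6 × 126000 + 0.4 × 149000 = 75600 + 59600 = 135200
EV(C) = 0.7 × 178000 + 0.14 × (-19000) + 0.16 × (-85000) = 124600 − 2660 − 13600 = 108340
Overall = 0.45 × 34800 + 0.35 × 135200 + 0.2 × 108340 = 15660 + 47320 + 21668 = 84648

$84,648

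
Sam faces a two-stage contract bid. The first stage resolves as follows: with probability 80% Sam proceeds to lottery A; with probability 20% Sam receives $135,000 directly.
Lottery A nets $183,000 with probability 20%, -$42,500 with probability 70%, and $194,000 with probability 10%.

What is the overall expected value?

EV(A) = 0.2 × 183000 + 0.7 × (-42500) + 0.1 × 194000 = 36600 − 29750 + 19400 = 26250
Branch B: 135000 (certain)
Overall = 0.8 × 26250 + 0.2 × 135000 = 21000 + 27000 = 48000

$48,000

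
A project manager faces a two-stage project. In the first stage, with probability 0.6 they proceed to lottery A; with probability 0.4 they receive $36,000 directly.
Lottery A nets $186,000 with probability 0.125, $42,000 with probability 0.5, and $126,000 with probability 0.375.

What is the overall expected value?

EV(A) = 0.125 × 186000 + 0.5 × 42000 + 0.375 × 126000 = 23250 + 21000 + 47250 = 91500
Branch B: 36000 (certain)
Overall = 0.6 × 91500 + 0.4 × 36000 = 54900 + 14400 = 69300

$69,300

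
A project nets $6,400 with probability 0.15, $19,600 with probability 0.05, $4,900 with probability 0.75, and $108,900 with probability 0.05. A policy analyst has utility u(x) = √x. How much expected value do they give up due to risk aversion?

E[u] = 0.15·√6400 + 0.05·√19600 + 0.75·√4900 + 0.05·√108900 = 0.15·80 + 0.05·140 + 0.75·70 + 0.05·330 = 88
CE = (88)² = 7744
Risk premium = EV − CE = 11060 − 7744 = 3316

$3,316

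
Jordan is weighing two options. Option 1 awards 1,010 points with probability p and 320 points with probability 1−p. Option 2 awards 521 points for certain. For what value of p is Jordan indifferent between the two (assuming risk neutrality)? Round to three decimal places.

p = 0.291

p·1010 + (1−p)·320 = 521
690p + 320 = 521
p = (521 − 320) / 690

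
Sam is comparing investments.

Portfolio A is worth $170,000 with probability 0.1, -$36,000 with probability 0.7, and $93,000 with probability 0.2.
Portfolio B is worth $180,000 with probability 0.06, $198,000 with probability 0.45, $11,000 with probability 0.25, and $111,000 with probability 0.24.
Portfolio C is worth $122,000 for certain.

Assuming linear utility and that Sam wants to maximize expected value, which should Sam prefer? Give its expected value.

Portfolio A = 0.1 × 170000 + 0.7 × (-36000) + 0.2 × 93000 = 17000 − 25200 + 18600 = 10400
Portfolio B = 0.06 × 180000 + 0.45 × 198000 + 0.25 × 11000 + 0.24 × 111000 = 10800 + 89100 + 2750 + 26640 = 129290
Portfolio C: 122000 (certain)

Portfolio B ($129,290)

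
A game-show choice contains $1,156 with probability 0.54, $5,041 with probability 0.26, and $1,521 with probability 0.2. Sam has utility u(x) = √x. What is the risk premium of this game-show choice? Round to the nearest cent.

$248.16

E[u] = 0.54·√1156 + 0.26·√5041 + 0.2·√1521 = 0.54·34 + 0.26·71 + 0.2·39 = 44.62
CE = (44.62)² = 1990.9444
Risk premium = EV − CE = 2239.1 − 1990.9444 = 248.1556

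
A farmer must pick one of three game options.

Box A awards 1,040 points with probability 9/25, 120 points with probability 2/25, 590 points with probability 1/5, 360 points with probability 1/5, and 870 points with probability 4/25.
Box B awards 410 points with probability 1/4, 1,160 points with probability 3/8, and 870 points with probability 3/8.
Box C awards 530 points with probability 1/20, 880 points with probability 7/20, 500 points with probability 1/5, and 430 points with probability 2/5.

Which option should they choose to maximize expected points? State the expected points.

Box B (863.75 points)

Box A = 9/25 × 1040 + 2/25 × 120 + 1/5 × 590 + 1/5 × 360 + 4/25 × 870 = 374.4 + 9.6 + 118 + 72 + 139.2 = 713.2
Box B = 1/4 × 410 + 3/8 × 1160 + 3/8 × 870 = 102.5 + 435 + 326.25 = 863.75
Box C = 1/20 × 530 + 7/20 × 880 + 1/5 × 500 + 2/5 × 430 = 26.5 + 308 + 100 + 172 = 606.5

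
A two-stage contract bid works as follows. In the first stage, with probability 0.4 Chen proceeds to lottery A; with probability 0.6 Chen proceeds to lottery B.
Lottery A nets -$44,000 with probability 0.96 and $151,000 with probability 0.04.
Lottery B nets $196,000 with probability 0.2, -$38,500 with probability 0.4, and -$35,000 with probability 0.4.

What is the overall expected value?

-$8,600

EV(A) = 0.96 × (-44000) + 0.04 × 151000 = -42240 + 6040 = -36200
EV(B) = 0.2 × 196000 + 0.4 × (-38500) + 0.4 × (-35000) = 39200 − 15400 − 14000 = 9800
Overall = 0.4 × (-36200) + 0.6 × 9800 = -14480 + 5880 = -8600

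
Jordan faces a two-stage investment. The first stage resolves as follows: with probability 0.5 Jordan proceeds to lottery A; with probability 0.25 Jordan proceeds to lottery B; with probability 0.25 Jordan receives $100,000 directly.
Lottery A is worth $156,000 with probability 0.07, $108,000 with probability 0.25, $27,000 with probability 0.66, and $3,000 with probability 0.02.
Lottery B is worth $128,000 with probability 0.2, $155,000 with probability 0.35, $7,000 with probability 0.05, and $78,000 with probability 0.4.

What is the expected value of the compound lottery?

$80,750

EV(A) = 0.07 × 156000 + 0.25 × 108000 + 0.66 × 27000 + 0.02 × 3000 = 10920 + 27000 + 17820 + 60 = 55800
EV(B) = 0.2 × 128000 + 0.35 × 155000 + 0.05 × 7000 + 0.4 × 78000 = 25600 + 54250 + 350 + 31200 = 111400
Branch C: 100000 (certain)
Overall = 0.5 × 55800 + 0.25 × 111400 + 0.25 × 100000 = 27900 + 27850 + 25000 = 80750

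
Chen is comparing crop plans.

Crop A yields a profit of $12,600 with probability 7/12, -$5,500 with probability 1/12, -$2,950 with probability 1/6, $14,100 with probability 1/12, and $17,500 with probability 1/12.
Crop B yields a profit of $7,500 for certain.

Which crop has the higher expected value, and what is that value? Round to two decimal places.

Crop A = 7/12 × 12600 + 1/12 × (-5500) + 1/6 × (-2950) + 1/12 × 14100 + 1/12 × 17500 = 7350 − 458.3333 − 491.6667 + 1175 + 1458.3333 = 9033.3333
Crop B: 7500 (certain)

Crop A ($9,033.33)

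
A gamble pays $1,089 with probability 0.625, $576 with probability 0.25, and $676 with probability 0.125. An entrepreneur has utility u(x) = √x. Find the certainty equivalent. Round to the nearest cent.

E[u] = 0.625·√1089 + 0.25·√576 + 0.125·√676 = 0.625·33 + 0.25·24 + 0.125·26 = 29.875
CE = (29.875)² = 892.515625

$892.52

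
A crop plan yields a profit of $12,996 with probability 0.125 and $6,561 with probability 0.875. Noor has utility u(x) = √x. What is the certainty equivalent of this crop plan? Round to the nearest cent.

E[u] = 0.125·√12996 + 0.875·√6561 = 0.125·114 + 0.875·81 = 85.125
CE = (85.125)² = 7246.265625

$7,246.27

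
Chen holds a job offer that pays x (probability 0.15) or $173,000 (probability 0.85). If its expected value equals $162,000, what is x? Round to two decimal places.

0.15·x + 0.85·173000 = 162000
0.15·x = 162000 − 147050 = 14950
x = 14950 / 0.15 = 99666.6667

x = $99,666.67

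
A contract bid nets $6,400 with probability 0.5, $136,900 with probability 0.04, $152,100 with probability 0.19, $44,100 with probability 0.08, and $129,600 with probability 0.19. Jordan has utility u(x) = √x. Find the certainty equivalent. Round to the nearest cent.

E[u] = 0.5·√6400 + 0.04·√136900 + 0.19·√152100 + 0.08·√44100 + 0.19·√129600 = 0.5·80 + 0.04·370 + 0.19·390 + 0.08·210 + 0.19·360 = 214.1
CE = (214.1)² = 45838.81

$45,838.81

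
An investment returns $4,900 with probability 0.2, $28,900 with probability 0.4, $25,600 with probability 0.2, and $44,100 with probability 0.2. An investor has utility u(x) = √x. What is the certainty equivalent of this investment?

$24,336

E[u] = 0.2·√4900 + 0.4·√28900 + 0.2·√25600 + 0.2·√44100 = 0.2·70 + 0.4·170 + 0.2·160 + 0.2·210 = 156
CE = (156)² = 24336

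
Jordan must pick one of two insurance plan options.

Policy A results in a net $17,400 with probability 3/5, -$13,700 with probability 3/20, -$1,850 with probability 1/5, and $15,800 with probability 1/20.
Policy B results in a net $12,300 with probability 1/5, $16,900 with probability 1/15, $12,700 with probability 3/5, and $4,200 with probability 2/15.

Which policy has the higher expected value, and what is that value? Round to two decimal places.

Policy A = 3/5 × 17400 + 3/20 × (-13700) + 1/5 × (-1850) + 1/20 × 15800 = 10440 − 2055 − 370 + 790 = 8805
Policy B = 1/5 × 12300 + 1/15 × 16900 + 3/5 × 12700 + 2/15 × 4200 = 2460 + 1126.6667 + 7620 + 560 = 11766.6667

Policy B ($11,766.67)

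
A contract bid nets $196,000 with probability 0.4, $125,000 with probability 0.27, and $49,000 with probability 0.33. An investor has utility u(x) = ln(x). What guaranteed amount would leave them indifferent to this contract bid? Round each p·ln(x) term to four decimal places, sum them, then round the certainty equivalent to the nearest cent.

$109,853.18

E[u] = 0.4·ln(196000) + 0.27·ln(125000) + 0.33·ln(49000) = 4.8743 + 3.1687 + 3.5639 = 11.6069
CE = e^11.6069 ≈ 109853.18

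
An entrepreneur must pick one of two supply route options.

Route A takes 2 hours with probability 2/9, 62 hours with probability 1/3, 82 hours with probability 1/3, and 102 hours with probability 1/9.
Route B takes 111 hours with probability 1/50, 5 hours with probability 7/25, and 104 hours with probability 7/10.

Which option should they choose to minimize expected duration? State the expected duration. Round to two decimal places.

Route A (59.78 hours)

Route A = 2/9 × 2 + 1/3 × 62 + 1/3 × 82 + 1/9 × 102 = 0.4444 + 20.6667 + 27.3333 + 11.3333 = 59.7778
Route B = 1/50 × 111 + 7/25 × 5 + 7/10 × 104 = 2.22 + 1.4 + 72.8 = 76.42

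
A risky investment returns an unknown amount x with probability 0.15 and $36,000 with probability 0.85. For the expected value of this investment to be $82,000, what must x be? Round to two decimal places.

x = $342,666.67

0.15·x + 0.85·36000 = 82000
0.15·x = 82000 − 30600 = 51400
x = 51400 / 0.15 = 342666.6667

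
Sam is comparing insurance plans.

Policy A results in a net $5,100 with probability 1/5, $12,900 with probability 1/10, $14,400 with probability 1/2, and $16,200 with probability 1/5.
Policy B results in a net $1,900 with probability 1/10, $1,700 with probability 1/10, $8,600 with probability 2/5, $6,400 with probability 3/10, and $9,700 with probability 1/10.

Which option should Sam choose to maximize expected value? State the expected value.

Policy A = 1/5 × 5100 + 1/10 × 12900 + 1/2 × 14400 + 1/5 × 16200 = 1020 + 1290 + 7200 + 3240 = 12750
Policy B = 1/10 × 1900 + 1/10 × 1700 + 2/5 × 8600 + 3/10 × 6400 + 1/10 × 9700 = 190 + 170 + 3440 + 1920 + 970 = 6690

Policy A ($12,750)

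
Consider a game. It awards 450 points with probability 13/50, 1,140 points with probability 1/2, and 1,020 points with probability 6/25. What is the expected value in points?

931.8 points

EV = 13/50 × 450 + 1/2 × 1140 + 6/25 × 1020 = 117 + 570 + 244.8 = 931.8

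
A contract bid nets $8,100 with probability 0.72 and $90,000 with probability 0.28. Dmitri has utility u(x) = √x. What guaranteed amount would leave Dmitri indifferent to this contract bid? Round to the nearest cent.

E[u] = 0.72·√8100 + 0.28·√90000 = 0.72·90 + 0.28·300 = 148.8
CE = (148.8)² = 22141.44

$22,141.44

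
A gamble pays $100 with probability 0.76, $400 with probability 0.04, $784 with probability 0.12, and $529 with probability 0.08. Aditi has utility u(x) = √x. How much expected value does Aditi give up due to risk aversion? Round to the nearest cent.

E[u] = 0.76·√100 + 0.04·√400 + 0.12·√784 + 0.08·√529 = 0.76·10 + 0.04·20 + 0.12·28 + 0.08·23 = 13.6
CE = (13.6)² = 184.96
Risk premium = EV − CE = 228.4 − 184.96 = 43.44

$43.44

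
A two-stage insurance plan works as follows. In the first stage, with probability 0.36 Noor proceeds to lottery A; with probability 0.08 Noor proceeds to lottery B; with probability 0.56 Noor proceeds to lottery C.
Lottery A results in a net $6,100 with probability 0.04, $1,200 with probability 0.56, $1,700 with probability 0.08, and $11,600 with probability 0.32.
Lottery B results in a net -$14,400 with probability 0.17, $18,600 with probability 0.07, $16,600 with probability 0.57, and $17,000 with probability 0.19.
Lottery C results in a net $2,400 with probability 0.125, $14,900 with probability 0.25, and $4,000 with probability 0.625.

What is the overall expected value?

EV(A) = 0.04 × 6100 + 0.56 × 1200 + 0.08 × 1700 + 0.32 × 11600 = 244 + 672 + 136 + 3712 = 4764
EV(B) = 0.17 × (-14400) + 0.07 × 18600 + 0.57 × 16600 + 0.19 × 17000 = -2448 + 1302 + 9462 + 3230 = 11546
EV(C) = 0.125 × 2400 + 0.25 × 14900 + 0.625 × 4000 = 300 + 3725 + 2500 = 6525
Overall = 0.36 × 4764 + 0.08 × 11546 + 0.56 × 6525 = 1715.04 + 923.68 + 3654 = 6292.72

$6,292.72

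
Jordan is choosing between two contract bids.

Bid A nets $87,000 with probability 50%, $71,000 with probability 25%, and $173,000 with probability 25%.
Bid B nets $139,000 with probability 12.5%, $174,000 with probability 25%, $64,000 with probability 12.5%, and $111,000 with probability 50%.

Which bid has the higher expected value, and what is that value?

Bid B ($124,375)

Bid A = 0.5 × 87000 + 0.25 × 71000 + 0.25 × 173000 = 43500 + 17750 + 43250 = 104500
Bid B = 0.125 × 139000 + 0.25 × 174000 + 0.125 × 64000 + 0.5 × 111000 = 17375 + 43500 + 8000 + 55500 = 124375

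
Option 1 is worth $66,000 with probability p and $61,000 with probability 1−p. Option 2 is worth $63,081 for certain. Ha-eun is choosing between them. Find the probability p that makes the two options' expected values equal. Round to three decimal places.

p·66000 + (1−p)·61000 = 63081
5000p + 61000 = 63081
p = (63081 − 61000) / 5000

p = 0.416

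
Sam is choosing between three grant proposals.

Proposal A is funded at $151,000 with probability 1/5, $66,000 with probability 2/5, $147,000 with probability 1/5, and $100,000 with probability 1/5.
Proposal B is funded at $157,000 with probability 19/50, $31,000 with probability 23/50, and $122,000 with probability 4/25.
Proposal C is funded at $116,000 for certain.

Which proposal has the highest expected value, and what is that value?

Proposal A = 1/5 × 151000 + 2/5 × 66000 + 1/5 × 147000 + 1/5 × 100000 = 30200 + 26400 + 29400 + 20000 = 106000
Proposal B = 19/50 × 157000 + 23/50 × 31000 + 4/25 × 122000 = 59660 + 14260 + 19520 = 93440
Proposal C: 116000 (certain)

Proposal C ($116,000)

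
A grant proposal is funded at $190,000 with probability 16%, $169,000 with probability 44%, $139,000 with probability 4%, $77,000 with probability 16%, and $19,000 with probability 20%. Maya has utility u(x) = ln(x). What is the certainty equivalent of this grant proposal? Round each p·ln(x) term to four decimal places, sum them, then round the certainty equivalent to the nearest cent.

$97,314.18

E[u] = 0.16·ln(190000) + 0.44·ln(169000) + 0.04·ln(139000) + 0.16·ln(77000) + 0.2·ln(19000) = 1.9448 + 5.2966 + 0.4737 + 1.8002 + 1.9704 = 11.4857
CE = e^11.4857 ≈ 97314.18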